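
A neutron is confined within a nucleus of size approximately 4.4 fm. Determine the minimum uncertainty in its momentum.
1.198 × 10^-20 kg·m/s

Using the Heisenberg uncertainty principle:
ΔxΔp ≥ ℏ/2

With Δx ≈ L = 4.400e-15 m (the confinement size):
Δp_min = ℏ/(2Δx)
Δp_min = (1.055e-34 J·s) / (2 × 4.400e-15 m)
Δp_min = 1.198e-20 kg·m/s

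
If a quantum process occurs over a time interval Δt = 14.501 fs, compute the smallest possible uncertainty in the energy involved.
22.695 meV

Using the energy-time uncertainty principle:
ΔEΔt ≥ ℏ/2

The minimum uncertainty in energy is:
ΔE_min = ℏ/(2Δt)
ΔE_min = (1.055e-34 J·s) / (2 × 1.450e-14 s)
ΔE_min = 3.636e-21 J = 22.695 meV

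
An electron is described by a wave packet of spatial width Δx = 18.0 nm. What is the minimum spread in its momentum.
2.929 × 10^-27 kg·m/s

For a wave packet, the spatial width Δx and momentum spread Δp are related by the uncertainty principle:
ΔxΔp ≥ ℏ/2

The minimum momentum spread is:
Δp_min = ℏ/(2Δx)
Δp_min = (1.055e-34 J·s) / (2 × 1.800e-08 m)
Δp_min = 2.929e-27 kg·m/s

A wave packet cannot have both a well-defined position and well-defined momentum.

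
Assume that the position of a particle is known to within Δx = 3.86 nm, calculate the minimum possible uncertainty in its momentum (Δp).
1.366 × 10^-26 kg·m/s

Using the Heisenberg uncertainty principle:
ΔxΔp ≥ ℏ/2

The minimum uncertainty in momentum is:
Δp_min = ℏ/(2Δx)
Δp_min = (1.055e-34 J·s) / (2 × 3.860e-09 m)
Δp_min = 1.366e-26 kg·m/s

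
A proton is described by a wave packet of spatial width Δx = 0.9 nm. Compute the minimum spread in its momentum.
5.859 × 10^-26 kg·m/s

For a wave packet, the spatial width Δx and momentum spread Δp are related by the uncertainty principle:
ΔxΔp ≥ ℏ/2

The minimum momentum spread is:
Δp_min = ℏ/(2Δx)
Δp_min = (1.055e-34 J·s) / (2 × 9.000e-10 m)
Δp_min = 5.859e-26 kg·m/s

A wave packet cannot have both a well-defined position and well-defined momentum.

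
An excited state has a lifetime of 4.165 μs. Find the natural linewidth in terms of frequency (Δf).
19.106 kHz

Using the energy-time uncertainty principle and E = hf:
ΔEΔt ≥ ℏ/2
hΔf·Δt ≥ ℏ/2

The minimum frequency uncertainty is:
Δf = ℏ/(2hτ) = 1/(4πτ)
Δf = 1/(4π × 4.165e-06 s)
Δf = 1.911e+04 Hz = 19.106 kHz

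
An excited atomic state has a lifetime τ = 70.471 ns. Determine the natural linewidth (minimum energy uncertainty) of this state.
4.670 neV

Using the energy-time uncertainty principle:
ΔEΔt ≥ ℏ/2

The lifetime τ represents the time uncertainty Δt.
The natural linewidth (minimum energy uncertainty) is:

ΔE = ℏ/(2τ)
ΔE = (1.055e-34 J·s) / (2 × 7.047e-08 s)
ΔE = 7.482e-28 J = 4.670 neV

This natural linewidth limits the precision of spectroscopic measurements.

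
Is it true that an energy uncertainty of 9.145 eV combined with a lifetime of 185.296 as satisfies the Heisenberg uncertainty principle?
Yes, it satisfies the uncertainty relation.

Calculate the product ΔEΔt:
ΔE = 9.145 eV = 1.465e-18 J
ΔEΔt = (1.465e-18 J) × (1.853e-16 s)
ΔEΔt = 2.715e-34 J·s

Compare to the minimum allowed value ℏ/2:
ℏ/2 = 5.273e-35 J·s

Since ΔEΔt = 2.715e-34 J·s ≥ 5.273e-35 J·s = ℏ/2,
this satisfies the uncertainty relation.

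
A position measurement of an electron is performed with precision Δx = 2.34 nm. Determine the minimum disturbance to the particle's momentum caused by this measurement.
2.253 × 10^-26 kg·m/s

The uncertainty principle implies that measuring position disturbs momentum:
ΔxΔp ≥ ℏ/2

When we measure position with precision Δx, we necessarily introduce a momentum uncertainty:
Δp ≥ ℏ/(2Δx)
Δp_min = (1.055e-34 J·s) / (2 × 2.340e-09 m)
Δp_min = 2.253e-26 kg·m/s

The more precisely we measure position, the greater the momentum disturbance.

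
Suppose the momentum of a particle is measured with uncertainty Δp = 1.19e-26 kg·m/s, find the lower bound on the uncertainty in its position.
4.431 nm

Using the Heisenberg uncertainty principle:
ΔxΔp ≥ ℏ/2

The minimum uncertainty in position is:
Δx_min = ℏ/(2Δp)
Δx_min = (1.055e-34 J·s) / (2 × 1.190e-26 kg·m/s)
Δx_min = 4.431e-09 m = 4.431 nm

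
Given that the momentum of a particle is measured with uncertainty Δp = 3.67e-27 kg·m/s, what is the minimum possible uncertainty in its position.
14.367 nm

Using the Heisenberg uncertainty principle:
ΔxΔp ≥ ℏ/2

The minimum uncertainty in position is:
Δx_min = ℏ/(2Δp)
Δx_min = (1.055e-34 J·s) / (2 × 3.670e-27 kg·m/s)
Δx_min = 1.437e-08 m = 14.367 nm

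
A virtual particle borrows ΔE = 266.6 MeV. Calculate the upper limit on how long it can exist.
1.234 ys

Using the energy-time uncertainty principle:
ΔEΔt ≥ ℏ/2

For a virtual particle borrowing energy ΔE, the maximum lifetime is:
Δt_max = ℏ/(2ΔE)

Converting energy:
ΔE = 266.6 MeV = 4.271e-11 J

Δt_max = (1.055e-34 J·s) / (2 × 4.271e-11 J)
Δt_max = 1.234e-24 s = 1.234 ys

Virtual particles with higher borrowed energy exist for shorter times.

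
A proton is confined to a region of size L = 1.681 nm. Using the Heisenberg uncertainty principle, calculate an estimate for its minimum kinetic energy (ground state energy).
1.836 μeV

Using the uncertainty principle to estimate ground state energy:

1. The position uncertainty is approximately the confinement size:
   Δx ≈ L = 1.681e-09 m

2. From ΔxΔp ≥ ℏ/2, the minimum momentum uncertainty is:
   Δp ≈ ℏ/(2L) = 3.137e-26 kg·m/s

3. The kinetic energy is approximately:
   KE ≈ (Δp)²/(2m) = (3.137e-26)²/(2 × 1.673e-27 kg)
   KE ≈ 2.941e-25 J = 1.836 μeV

This is an order-of-magnitude estimate of the ground state energy.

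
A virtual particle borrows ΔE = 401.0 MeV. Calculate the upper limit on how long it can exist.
8.207 × 10^-25 s

Using the energy-time uncertainty principle:
ΔEΔt ≥ ℏ/2

For a virtual particle borrowing energy ΔE, the maximum lifetime is:
Δt_max = ℏ/(2ΔE)

Converting energy:
ΔE = 401.0 MeV = 6.425e-11 J

Δt_max = (1.055e-34 J·s) / (2 × 6.425e-11 J)
Δt_max = 8.207e-25 s = 8.207 × 10^-25 s

Virtual particles with higher borrowed energy exist for shorter times.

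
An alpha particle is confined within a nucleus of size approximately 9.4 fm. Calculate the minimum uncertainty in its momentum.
5.609 × 10^-21 kg·m/s

Using the Heisenberg uncertainty principle:
ΔxΔp ≥ ℏ/2

With Δx ≈ L = 9.400e-15 m (the confinement size):
Δp_min = ℏ/(2Δx)
Δp_min = (1.055e-34 J·s) / (2 × 9.400e-15 m)
Δp_min = 5.609e-21 kg·m/s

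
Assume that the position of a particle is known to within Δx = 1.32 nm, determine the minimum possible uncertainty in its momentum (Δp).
3.995 × 10^-26 kg·m/s

Using the Heisenberg uncertainty principle:
ΔxΔp ≥ ℏ/2

The minimum uncertainty in momentum is:
Δp_min = ℏ/(2Δx)
Δp_min = (1.055e-34 J·s) / (2 × 1.320e-09 m)
Δp_min = 3.995e-26 kg·m/s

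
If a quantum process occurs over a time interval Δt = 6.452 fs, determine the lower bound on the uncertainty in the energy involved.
51.008 meV

Using the energy-time uncertainty principle:
ΔEΔt ≥ ℏ/2

The minimum uncertainty in energy is:
ΔE_min = ℏ/(2Δt)
ΔE_min = (1.055e-34 J·s) / (2 × 6.452e-15 s)
ΔE_min = 8.172e-21 J = 51.008 meV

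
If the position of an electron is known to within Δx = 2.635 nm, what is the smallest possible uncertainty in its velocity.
21.967 km/s

Using the Heisenberg uncertainty principle and Δp = mΔv:
ΔxΔp ≥ ℏ/2
Δx(mΔv) ≥ ℏ/2

The minimum uncertainty in velocity is:
Δv_min = ℏ/(2mΔx)
Δv_min = (1.055e-34 J·s) / (2 × 9.109e-31 kg × 2.635e-09 m)
Δv_min = 2.197e+04 m/s = 21.967 km/s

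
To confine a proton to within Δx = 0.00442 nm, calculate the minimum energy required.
265.528 meV

Localizing a particle requires giving it sufficient momentum uncertainty:

1. From uncertainty principle: Δp ≥ ℏ/(2Δx)
   Δp_min = (1.055e-34 J·s) / (2 × 4.420e-12 m)
   Δp_min = 1.193e-23 kg·m/s

2. This momentum uncertainty corresponds to kinetic energy:
   KE ≈ (Δp)²/(2m) = (1.193e-23)²/(2 × 1.673e-27 kg)
   KE = 4.254e-20 J = 265.528 meV

Tighter localization requires more energy.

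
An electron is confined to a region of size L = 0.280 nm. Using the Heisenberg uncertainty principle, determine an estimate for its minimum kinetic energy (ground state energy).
121.492 meV

Using the uncertainty principle to estimate ground state energy:

1. The position uncertainty is approximately the confinement size:
   Δx ≈ L = 2.800e-10 m

2. From ΔxΔp ≥ ℏ/2, the minimum momentum uncertainty is:
   Δp ≈ ℏ/(2L) = 1.883e-25 kg·m/s

3. The kinetic energy is approximately:
   KE ≈ (Δp)²/(2m) = (1.883e-25)²/(2 × 9.109e-31 kg)
   KE ≈ 1.947e-20 J = 121.492 meV

This is an order-of-magnitude estimate of the ground state energy.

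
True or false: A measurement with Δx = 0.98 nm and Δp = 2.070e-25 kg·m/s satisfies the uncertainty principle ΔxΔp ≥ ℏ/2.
Yes, it satisfies the uncertainty principle.

Calculate the product ΔxΔp:
ΔxΔp = (9.800e-10 m) × (2.070e-25 kg·m/s)
ΔxΔp = 2.029e-34 J·s

Compare to the minimum allowed value ℏ/2:
ℏ/2 = 5.273e-35 J·s

Since ΔxΔp = 2.029e-34 J·s ≥ 5.273e-35 J·s = ℏ/2,
the measurement satisfies the uncertainty principle.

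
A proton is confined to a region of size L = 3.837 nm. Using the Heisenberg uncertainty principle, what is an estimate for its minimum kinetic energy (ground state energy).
352.347 neV

Using the uncertainty principle to estimate ground state energy:

1. The position uncertainty is approximately the confinement size:
   Δx ≈ L = 3.837e-09 m

2. From ΔxΔp ≥ ℏ/2, the minimum momentum uncertainty is:
   Δp ≈ ℏ/(2L) = 1.374e-26 kg·m/s

3. The kinetic energy is approximately:
   KE ≈ (Δp)²/(2m) = (1.374e-26)²/(2 × 1.673e-27 kg)
   KE ≈ 5.645e-26 J = 352.347 neV

This is an order-of-magnitude estimate of the ground state energy.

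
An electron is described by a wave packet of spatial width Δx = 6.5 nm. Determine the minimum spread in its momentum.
8.112 × 10^-27 kg·m/s

For a wave packet, the spatial width Δx and momentum spread Δp are related by the uncertainty principle:
ΔxΔp ≥ ℏ/2

The minimum momentum spread is:
Δp_min = ℏ/(2Δx)
Δp_min = (1.055e-34 J·s) / (2 × 6.500e-09 m)
Δp_min = 8.112e-27 kg·m/s

A wave packet cannot have both a well-defined position and well-defined momentum.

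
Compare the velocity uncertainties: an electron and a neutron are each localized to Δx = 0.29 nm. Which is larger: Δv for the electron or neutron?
The electron has the larger minimum velocity uncertainty, by a ratio of 1838.7.

For both particles, Δp_min = ℏ/(2Δx) = 1.818e-25 kg·m/s (same for both).

The velocity uncertainty is Δv = Δp/m:
- electron: Δv = 1.818e-25 / 9.109e-31 = 1.996e+05 m/s = 199.599 km/s
- neutron: Δv = 1.818e-25 / 1.675e-27 = 1.086e+02 m/s = 108.556 m/s

Ratio: 1.996e+05 / 1.086e+02 = 1838.7

The lighter particle has larger velocity uncertainty because Δv ∝ 1/m.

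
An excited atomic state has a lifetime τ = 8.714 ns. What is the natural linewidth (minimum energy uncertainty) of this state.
37.767 neV

Using the energy-time uncertainty principle:
ΔEΔt ≥ ℏ/2

The lifetime τ represents the time uncertainty Δt.
The natural linewidth (minimum energy uncertainty) is:

ΔE = ℏ/(2τ)
ΔE = (1.055e-34 J·s) / (2 × 8.714e-09 s)
ΔE = 6.051e-27 J = 37.767 neV

This natural linewidth limits the precision of spectroscopic measurements.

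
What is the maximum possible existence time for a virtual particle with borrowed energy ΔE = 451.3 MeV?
7.292 × 10^-25 s

Using the energy-time uncertainty principle:
ΔEΔt ≥ ℏ/2

For a virtual particle borrowing energy ΔE, the maximum lifetime is:
Δt_max = ℏ/(2ΔE)

Converting energy:
ΔE = 451.3 MeV = 7.231e-11 J

Δt_max = (1.055e-34 J·s) / (2 × 7.231e-11 J)
Δt_max = 7.292e-25 s = 7.292 × 10^-25 s

Virtual particles with higher borrowed energy exist for shorter times.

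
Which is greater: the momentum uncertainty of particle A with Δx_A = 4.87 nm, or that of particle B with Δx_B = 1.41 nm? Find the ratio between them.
Particle B has the larger minimum momentum uncertainty, by a factor of 3.45.

For each particle, the minimum momentum uncertainty is Δp_min = ℏ/(2Δx):

Particle A: Δp_A = ℏ/(2×4.870e-09 m) = 1.083e-26 kg·m/s
Particle B: Δp_B = ℏ/(2×1.410e-09 m) = 3.740e-26 kg·m/s

Ratio: Δp_B/Δp_A = 3.45

Since Δp_min ∝ 1/Δx, the particle with smaller position uncertainty (B) has larger momentum uncertainty.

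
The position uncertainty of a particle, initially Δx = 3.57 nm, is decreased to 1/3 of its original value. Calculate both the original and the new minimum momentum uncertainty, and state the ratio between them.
Original Δp_min = 1.477 × 10^-26 kg·m/s; new Δp'_min = 4.431 × 10^-26 kg·m/s; ratio Δp'_min/Δp_min = 3.

From the uncertainty principle ΔxΔp ≥ ℏ/2, the minimum momentum uncertainty is Δp_min = ℏ/(2Δx).

Original (Δx = 3.57 nm = 3.570e-09 m):
Δp_min = (1.055e-34 J·s)/(2 × 3.570e-09 m) = 1.477e-26 kg·m/s

When Δx → (1/3)Δx:
Δp'_min = ℏ/(2 × (1/3)Δx) = 3 × ℏ/(2Δx) = 3 × Δp_min
Δp'_min = 3 × 1.477e-26 kg·m/s = 4.431e-26 kg·m/s

Since Δp_min ∝ 1/Δx, when Δx is decreased to 1/3 of its original value, Δp_min increases to 3 times its original value.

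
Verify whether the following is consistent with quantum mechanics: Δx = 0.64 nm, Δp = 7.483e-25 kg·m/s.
Yes, it satisfies the uncertainty principle.

Calculate the product ΔxΔp:
ΔxΔp = (6.400e-10 m) × (7.483e-25 kg·m/s)
ΔxΔp = 4.789e-34 J·s

Compare to the minimum allowed value ℏ/2:
ℏ/2 = 5.273e-35 J·s

Since ΔxΔp = 4.789e-34 J·s ≥ 5.273e-35 J·s = ℏ/2,
the measurement satisfies the uncertainty principle.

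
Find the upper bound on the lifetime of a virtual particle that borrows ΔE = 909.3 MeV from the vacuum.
3.619 × 10^-25 s

Using the energy-time uncertainty principle:
ΔEΔt ≥ ℏ/2

For a virtual particle borrowing energy ΔE, the maximum lifetime is:
Δt_max = ℏ/(2ΔE)

Converting energy:
ΔE = 909.3 MeV = 1.457e-10 J

Δt_max = (1.055e-34 J·s) / (2 × 1.457e-10 J)
Δt_max = 3.619e-25 s = 3.619 × 10^-25 s

Virtual particles with higher borrowed energy exist for shorter times.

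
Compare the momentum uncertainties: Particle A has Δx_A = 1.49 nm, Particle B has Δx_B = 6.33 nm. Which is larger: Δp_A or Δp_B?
Particle A has the larger minimum momentum uncertainty, by a factor of 4.25.

For each particle, the minimum momentum uncertainty is Δp_min = ℏ/(2Δx):

Particle A: Δp_A = ℏ/(2×1.490e-09 m) = 3.539e-26 kg·m/s
Particle B: Δp_B = ℏ/(2×6.330e-09 m) = 8.330e-27 kg·m/s

Ratio: Δp_A/Δp_B = 4.25

Since Δp_min ∝ 1/Δx, the particle with smaller position uncertainty (A) has larger momentum uncertainty.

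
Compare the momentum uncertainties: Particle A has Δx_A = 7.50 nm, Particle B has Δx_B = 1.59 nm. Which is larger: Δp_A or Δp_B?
Particle B has the larger minimum momentum uncertainty, by a factor of 4.72.

For each particle, the minimum momentum uncertainty is Δp_min = ℏ/(2Δx):

Particle A: Δp_A = ℏ/(2×7.500e-09 m) = 7.030e-27 kg·m/s
Particle B: Δp_B = ℏ/(2×1.590e-09 m) = 3.316e-26 kg·m/s

Ratio: Δp_B/Δp_A = 4.72

Since Δp_min ∝ 1/Δx, the particle with smaller position uncertainty (B) has larger momentum uncertainty.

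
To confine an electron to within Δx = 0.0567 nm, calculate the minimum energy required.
2.963 eV

Localizing a particle requires giving it sufficient momentum uncertainty:

1. From uncertainty principle: Δp ≥ ℏ/(2Δx)
   Δp_min = (1.055e-34 J·s) / (2 × 5.670e-11 m)
   Δp_min = 9.300e-25 kg·m/s

2. This momentum uncertainty corresponds to kinetic energy:
   KE ≈ (Δp)²/(2m) = (9.300e-25)²/(2 × 9.109e-31 kg)
   KE = 4.747e-19 J = 2.963 eV

Tighter localization requires more energy.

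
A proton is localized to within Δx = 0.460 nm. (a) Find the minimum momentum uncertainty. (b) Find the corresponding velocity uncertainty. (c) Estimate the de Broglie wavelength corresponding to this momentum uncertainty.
(a) Δp_min = 1.146 × 10^-25 kg·m/s
(b) Δv_min = 68.532 m/s
(c) λ_dB = 5.781 nm

Step-by-step:

(a) From the uncertainty principle:
Δp_min = ℏ/(2Δx) = (1.055e-34 J·s)/(2 × 4.600e-10 m) = 1.146e-25 kg·m/s

(b) The velocity uncertainty:
Δv = Δp/m = (1.146e-25 kg·m/s)/(1.673e-27 kg) = 6.853e+01 m/s = 68.532 m/s

(c) The de Broglie wavelength for this momentum:
λ = h/p = (6.626e-34 J·s)/(1.146e-25 kg·m/s) = 5.781e-09 m = 5.781 nm

Note: The de Broglie wavelength is comparable to the localization size, as expected from wave-particle duality.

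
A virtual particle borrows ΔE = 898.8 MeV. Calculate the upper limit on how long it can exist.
3.662 × 10^-25 s

Using the energy-time uncertainty principle:
ΔEΔt ≥ ℏ/2

For a virtual particle borrowing energy ΔE, the maximum lifetime is:
Δt_max = ℏ/(2ΔE)

Converting energy:
ΔE = 898.8 MeV = 1.440e-10 J

Δt_max = (1.055e-34 J·s) / (2 × 1.440e-10 J)
Δt_max = 3.662e-25 s = 3.662 × 10^-25 s

Virtual particles with higher borrowed energy exist for shorter times.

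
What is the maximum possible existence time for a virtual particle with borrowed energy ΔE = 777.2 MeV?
4.235 × 10^-25 s

Using the energy-time uncertainty principle:
ΔEΔt ≥ ℏ/2

For a virtual particle borrowing energy ΔE, the maximum lifetime is:
Δt_max = ℏ/(2ΔE)

Converting energy:
ΔE = 777.2 MeV = 1.245e-10 J

Δt_max = (1.055e-34 J·s) / (2 × 1.245e-10 J)
Δt_max = 4.235e-25 s = 4.235 × 10^-25 s

Virtual particles with higher borrowed energy exist for shorter times.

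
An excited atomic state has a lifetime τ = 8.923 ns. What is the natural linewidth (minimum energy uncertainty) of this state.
36.883 neV

Using the energy-time uncertainty principle:
ΔEΔt ≥ ℏ/2

The lifetime τ represents the time uncertainty Δt.
The natural linewidth (minimum energy uncertainty) is:

ΔE = ℏ/(2τ)
ΔE = (1.055e-34 J·s) / (2 × 8.923e-09 s)
ΔE = 5.909e-27 J = 36.883 neV

This natural linewidth limits the precision of spectroscopic measurements.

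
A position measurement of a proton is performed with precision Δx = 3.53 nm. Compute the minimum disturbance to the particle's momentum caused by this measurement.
1.494 × 10^-26 kg·m/s

The uncertainty principle implies that measuring position disturbs momentum:
ΔxΔp ≥ ℏ/2

When we measure position with precision Δx, we necessarily introduce a momentum uncertainty:
Δp ≥ ℏ/(2Δx)
Δp_min = (1.055e-34 J·s) / (2 × 3.530e-09 m)
Δp_min = 1.494e-26 kg·m/s

The more precisely we measure position, the greater the momentum disturbance.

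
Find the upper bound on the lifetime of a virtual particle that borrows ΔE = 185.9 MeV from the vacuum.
1.770 ys

Using the energy-time uncertainty principle:
ΔEΔt ≥ ℏ/2

For a virtual particle borrowing energy ΔE, the maximum lifetime is:
Δt_max = ℏ/(2ΔE)

Converting energy:
ΔE = 185.9 MeV = 2.978e-11 J

Δt_max = (1.055e-34 J·s) / (2 × 2.978e-11 J)
Δt_max = 1.770e-24 s = 1.770 ys

Virtual particles with higher borrowed energy exist for shorter times.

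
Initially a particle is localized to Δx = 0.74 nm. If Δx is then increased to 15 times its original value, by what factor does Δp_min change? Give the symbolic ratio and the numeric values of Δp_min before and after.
Original Δp_min = 7.125 × 10^-26 kg·m/s; new Δp'_min = 4.750 × 10^-27 kg·m/s; ratio Δp'_min/Δp_min = 1/15.

From the uncertainty principle ΔxΔp ≥ ℏ/2, the minimum momentum uncertainty is Δp_min = ℏ/(2Δx).

Original (Δx = 0.74 nm = 7.400e-10 m):
Δp_min = (1.055e-34 J·s)/(2 × 7.400e-10 m) = 7.125e-26 kg·m/s

When Δx → 15Δx:
Δp'_min = ℏ/(2 × 15Δx) = (1/15) × ℏ/(2Δx) = (1/15) × Δp_min
Δp'_min = 1/15 × 7.125e-26 kg·m/s = 4.750e-27 kg·m/s

Since Δp_min ∝ 1/Δx, when Δx is increased to 15 times its original value, Δp_min decreases to 1/15 of its original value.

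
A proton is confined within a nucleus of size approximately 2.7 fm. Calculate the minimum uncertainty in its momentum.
1.953 × 10^-20 kg·m/s

Using the Heisenberg uncertainty principle:
ΔxΔp ≥ ℏ/2

With Δx ≈ L = 2.700e-15 m (the confinement size):
Δp_min = ℏ/(2Δx)
Δp_min = (1.055e-34 J·s) / (2 × 2.700e-15 m)
Δp_min = 1.953e-20 kg·m/s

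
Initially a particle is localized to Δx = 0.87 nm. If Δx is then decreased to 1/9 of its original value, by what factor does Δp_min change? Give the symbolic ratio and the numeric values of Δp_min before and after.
Original Δp_min = 6.061 × 10^-26 kg·m/s; new Δp'_min = 5.455 × 10^-25 kg·m/s; ratio Δp'_min/Δp_min = 9.

From the uncertainty principle ΔxΔp ≥ ℏ/2, the minimum momentum uncertainty is Δp_min = ℏ/(2Δx).

Original (Δx = 0.87 nm = 8.700e-10 m):
Δp_min = (1.055e-34 J·s)/(2 × 8.700e-10 m) = 6.061e-26 kg·m/s

When Δx → (1/9)Δx:
Δp'_min = ℏ/(2 × (1/9)Δx) = 9 × ℏ/(2Δx) = 9 × Δp_min
Δp'_min = 9 × 6.061e-26 kg·m/s = 5.455e-25 kg·m/s

Since Δp_min ∝ 1/Δx, when Δx is decreased to 1/9 of its original value, Δp_min increases to 9 times its original value.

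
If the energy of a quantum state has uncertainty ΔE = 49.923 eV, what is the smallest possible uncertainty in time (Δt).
6.592 as

Using the energy-time uncertainty principle:
ΔEΔt ≥ ℏ/2

The minimum uncertainty in time is:
Δt_min = ℏ/(2ΔE)
Δt_min = (1.055e-34 J·s) / (2 × 7.999e-18 J)
Δt_min = 6.592e-18 s = 6.592 as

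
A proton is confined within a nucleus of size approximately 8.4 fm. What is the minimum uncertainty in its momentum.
6.277 × 10^-21 kg·m/s

Using the Heisenberg uncertainty principle:
ΔxΔp ≥ ℏ/2

With Δx ≈ L = 8.400e-15 m (the confinement size):
Δp_min = ℏ/(2Δx)
Δp_min = (1.055e-34 J·s) / (2 × 8.400e-15 m)
Δp_min = 6.277e-21 kg·m/s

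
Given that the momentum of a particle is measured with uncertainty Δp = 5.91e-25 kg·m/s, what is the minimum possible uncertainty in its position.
89.219 pm

Using the Heisenberg uncertainty principle:
ΔxΔp ≥ ℏ/2

The minimum uncertainty in position is:
Δx_min = ℏ/(2Δp)
Δx_min = (1.055e-34 J·s) / (2 × 5.910e-25 kg·m/s)
Δx_min = 8.922e-11 m = 89.219 pm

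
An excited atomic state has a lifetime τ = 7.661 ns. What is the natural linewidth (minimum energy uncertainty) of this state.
42.959 neV

Using the energy-time uncertainty principle:
ΔEΔt ≥ ℏ/2

The lifetime τ represents the time uncertainty Δt.
The natural linewidth (minimum energy uncertainty) is:

ΔE = ℏ/(2τ)
ΔE = (1.055e-34 J·s) / (2 × 7.661e-09 s)
ΔE = 6.883e-27 J = 42.959 neV

This natural linewidth limits the precision of spectroscopic measurements.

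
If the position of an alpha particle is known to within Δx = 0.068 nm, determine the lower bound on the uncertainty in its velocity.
116.698 m/s

Using the Heisenberg uncertainty principle and Δp = mΔv:
ΔxΔp ≥ ℏ/2
Δx(mΔv) ≥ ℏ/2

The minimum uncertainty in velocity is:
Δv_min = ℏ/(2mΔx)
Δv_min = (1.055e-34 J·s) / (2 × 6.645e-27 kg × 6.800e-11 m)
Δv_min = 1.167e+02 m/s = 116.698 m/s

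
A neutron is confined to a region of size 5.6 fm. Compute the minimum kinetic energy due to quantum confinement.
165.189 keV

Using the uncertainty principle:

1. Position uncertainty: Δx ≈ 5.600e-15 m
2. Minimum momentum uncertainty: Δp = ℏ/(2Δx) = 9.416e-21 kg·m/s
3. Minimum kinetic energy:
   KE = (Δp)²/(2m) = (9.416e-21)²/(2 × 1.675e-27 kg)
   KE = 2.647e-14 J = 165.189 keV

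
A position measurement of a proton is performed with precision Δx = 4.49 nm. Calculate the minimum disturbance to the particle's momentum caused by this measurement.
1.174 × 10^-26 kg·m/s

The uncertainty principle implies that measuring position disturbs momentum:
ΔxΔp ≥ ℏ/2

When we measure position with precision Δx, we necessarily introduce a momentum uncertainty:
Δp ≥ ℏ/(2Δx)
Δp_min = (1.055e-34 J·s) / (2 × 4.490e-09 m)
Δp_min = 1.174e-26 kg·m/s

The more precisely we measure position, the greater the momentum disturbance.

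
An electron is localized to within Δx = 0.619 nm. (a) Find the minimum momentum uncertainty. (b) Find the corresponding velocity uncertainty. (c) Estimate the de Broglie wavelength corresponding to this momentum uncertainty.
(a) Δp_min = 8.518 × 10^-26 kg·m/s
(b) Δv_min = 93.512 km/s
(c) λ_dB = 7.779 nm

Step-by-step:

(a) From the uncertainty principle:
Δp_min = ℏ/(2Δx) = (1.055e-34 J·s)/(2 × 6.190e-10 m) = 8.518e-26 kg·m/s

(b) The velocity uncertainty:
Δv = Δp/m = (8.518e-26 kg·m/s)/(9.109e-31 kg) = 9.351e+04 m/s = 93.512 km/s

(c) The de Broglie wavelength for this momentum:
λ = h/p = (6.626e-34 J·s)/(8.518e-26 kg·m/s) = 7.779e-09 m = 7.779 nm

Note: The de Broglie wavelength is comparable to the localization size, as expected from wave-particle duality.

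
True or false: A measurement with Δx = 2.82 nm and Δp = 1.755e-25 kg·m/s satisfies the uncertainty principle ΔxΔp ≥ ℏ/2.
Yes, it satisfies the uncertainty principle.

Calculate the product ΔxΔp:
ΔxΔp = (2.820e-09 m) × (1.755e-25 kg·m/s)
ΔxΔp = 4.949e-34 J·s

Compare to the minimum allowed value ℏ/2:
ℏ/2 = 5.273e-35 J·s

Since ΔxΔp = 4.949e-34 J·s ≥ 5.273e-35 J·s = ℏ/2,
the measurement satisfies the uncertainty principle.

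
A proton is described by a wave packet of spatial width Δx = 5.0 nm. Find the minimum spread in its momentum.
1.055 × 10^-26 kg·m/s

For a wave packet, the spatial width Δx and momentum spread Δp are related by the uncertainty principle:
ΔxΔp ≥ ℏ/2

The minimum momentum spread is:
Δp_min = ℏ/(2Δx)
Δp_min = (1.055e-34 J·s) / (2 × 5.000e-09 m)
Δp_min = 1.055e-26 kg·m/s

A wave packet cannot have both a well-defined position and well-defined momentum.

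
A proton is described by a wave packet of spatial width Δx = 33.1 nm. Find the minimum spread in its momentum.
1.593 × 10^-27 kg·m/s

For a wave packet, the spatial width Δx and momentum spread Δp are related by the uncertainty principle:
ΔxΔp ≥ ℏ/2

The minimum momentum spread is:
Δp_min = ℏ/(2Δx)
Δp_min = (1.055e-34 J·s) / (2 × 3.310e-08 m)
Δp_min = 1.593e-27 kg·m/s

A wave packet cannot have both a well-defined position and well-defined momentum.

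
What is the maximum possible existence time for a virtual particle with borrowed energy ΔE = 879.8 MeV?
3.741 × 10^-25 s

Using the energy-time uncertainty principle:
ΔEΔt ≥ ℏ/2

For a virtual particle borrowing energy ΔE, the maximum lifetime is:
Δt_max = ℏ/(2ΔE)

Converting energy:
ΔE = 879.8 MeV = 1.410e-10 J

Δt_max = (1.055e-34 J·s) / (2 × 1.410e-10 J)
Δt_max = 3.741e-25 s = 3.741 × 10^-25 s

Virtual particles with higher borrowed energy exist for shorter times.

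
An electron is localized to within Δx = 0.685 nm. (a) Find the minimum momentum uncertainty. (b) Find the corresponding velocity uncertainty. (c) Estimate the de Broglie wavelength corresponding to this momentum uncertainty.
(a) Δp_min = 7.698 × 10^-26 kg·m/s
(b) Δv_min = 84.502 km/s
(c) λ_dB = 8.608 nm

Step-by-step:

(a) From the uncertainty principle:
Δp_min = ℏ/(2Δx) = (1.055e-34 J·s)/(2 × 6.850e-10 m) = 7.698e-26 kg·m/s

(b) The velocity uncertainty:
Δv = Δp/m = (7.698e-26 kg·m/s)/(9.109e-31 kg) = 8.450e+04 m/s = 84.502 km/s

(c) The de Broglie wavelength for this momentum:
λ = h/p = (6.626e-34 J·s)/(7.698e-26 kg·m/s) = 8.608e-09 m = 8.608 nm

Note: The de Broglie wavelength is comparable to the localization size, as expected from wave-particle duality.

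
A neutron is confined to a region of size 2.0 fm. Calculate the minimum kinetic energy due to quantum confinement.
1.295 MeV

Using the uncertainty principle:

1. Position uncertainty: Δx ≈ 2.000e-15 m
2. Minimum momentum uncertainty: Δp = ℏ/(2Δx) = 2.636e-20 kg·m/s
3. Minimum kinetic energy:
   KE = (Δp)²/(2m) = (2.636e-20)²/(2 × 1.675e-27 kg)
   KE = 2.075e-13 J = 1.295 MeV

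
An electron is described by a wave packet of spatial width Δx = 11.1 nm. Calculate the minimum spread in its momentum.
4.750 × 10^-27 kg·m/s

For a wave packet, the spatial width Δx and momentum spread Δp are related by the uncertainty principle:
ΔxΔp ≥ ℏ/2

The minimum momentum spread is:
Δp_min = ℏ/(2Δx)
Δp_min = (1.055e-34 J·s) / (2 × 1.110e-08 m)
Δp_min = 4.750e-27 kg·m/s

A wave packet cannot have both a well-defined position and well-defined momentum.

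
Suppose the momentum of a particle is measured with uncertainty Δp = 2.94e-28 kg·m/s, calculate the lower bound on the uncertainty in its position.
179.349 nm

Using the Heisenberg uncertainty principle:
ΔxΔp ≥ ℏ/2

The minimum uncertainty in position is:
Δx_min = ℏ/(2Δp)
Δx_min = (1.055e-34 J·s) / (2 × 2.940e-28 kg·m/s)
Δx_min = 1.793e-07 m = 179.349 nm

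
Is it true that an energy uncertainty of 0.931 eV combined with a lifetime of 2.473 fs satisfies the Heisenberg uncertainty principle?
Yes, it satisfies the uncertainty relation.

Calculate the product ΔEΔt:
ΔE = 0.931 eV = 1.492e-19 J
ΔEΔt = (1.492e-19 J) × (2.473e-15 s)
ΔEΔt = 3.689e-34 J·s

Compare to the minimum allowed value ℏ/2:
ℏ/2 = 5.273e-35 J·s

Since ΔEΔt = 3.689e-34 J·s ≥ 5.273e-35 J·s = ℏ/2,
this satisfies the uncertainty relation.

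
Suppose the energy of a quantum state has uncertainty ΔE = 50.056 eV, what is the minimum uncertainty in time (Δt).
6.575 as

Using the energy-time uncertainty principle:
ΔEΔt ≥ ℏ/2

The minimum uncertainty in time is:
Δt_min = ℏ/(2ΔE)
Δt_min = (1.055e-34 J·s) / (2 × 8.020e-18 J)
Δt_min = 6.575e-18 s = 6.575 as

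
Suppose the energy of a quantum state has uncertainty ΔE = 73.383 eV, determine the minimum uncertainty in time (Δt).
4.485 as

Using the energy-time uncertainty principle:
ΔEΔt ≥ ℏ/2

The minimum uncertainty in time is:
Δt_min = ℏ/(2ΔE)
Δt_min = (1.055e-34 J·s) / (2 × 1.176e-17 J)
Δt_min = 4.485e-18 s = 4.485 as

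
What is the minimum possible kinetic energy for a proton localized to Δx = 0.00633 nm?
129.463 meV

Localizing a particle requires giving it sufficient momentum uncertainty:

1. From uncertainty principle: Δp ≥ ℏ/(2Δx)
   Δp_min = (1.055e-34 J·s) / (2 × 6.330e-12 m)
   Δp_min = 8.330e-24 kg·m/s

2. This momentum uncertainty corresponds to kinetic energy:
   KE ≈ (Δp)²/(2m) = (8.330e-24)²/(2 × 1.673e-27 kg)
   KE = 2.074e-20 J = 129.463 meV

Tighter localization requires more energy.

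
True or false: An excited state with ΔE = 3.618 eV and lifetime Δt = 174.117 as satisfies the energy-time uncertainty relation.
Yes, it satisfies the uncertainty relation.

Calculate the product ΔEΔt:
ΔE = 3.618 eV = 5.797e-19 J
ΔEΔt = (5.797e-19 J) × (1.741e-16 s)
ΔEΔt = 1.009e-34 J·s

Compare to the minimum allowed value ℏ/2:
ℏ/2 = 5.273e-35 J·s

Since ΔEΔt = 1.009e-34 J·s ≥ 5.273e-35 J·s = ℏ/2,
this satisfies the uncertainty relation.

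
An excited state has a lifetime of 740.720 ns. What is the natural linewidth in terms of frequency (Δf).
107.433 kHz

Using the energy-time uncertainty principle and E = hf:
ΔEΔt ≥ ℏ/2
hΔf·Δt ≥ ℏ/2

The minimum frequency uncertainty is:
Δf = ℏ/(2hτ) = 1/(4πτ)
Δf = 1/(4π × 7.407e-07 s)
Δf = 1.074e+05 Hz = 107.433 kHz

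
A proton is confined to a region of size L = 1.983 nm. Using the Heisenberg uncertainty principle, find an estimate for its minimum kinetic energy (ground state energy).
1.319 μeV

Using the uncertainty principle to estimate ground state energy:

1. The position uncertainty is approximately the confinement size:
   Δx ≈ L = 1.983e-09 m

2. From ΔxΔp ≥ ℏ/2, the minimum momentum uncertainty is:
   Δp ≈ ℏ/(2L) = 2.659e-26 kg·m/s

3. The kinetic energy is approximately:
   KE ≈ (Δp)²/(2m) = (2.659e-26)²/(2 × 1.673e-27 kg)
   KE ≈ 2.114e-25 J = 1.319 μeV

This is an order-of-magnitude estimate of the ground state energy.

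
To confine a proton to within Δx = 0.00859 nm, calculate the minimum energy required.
70.302 meV

Localizing a particle requires giving it sufficient momentum uncertainty:

1. From uncertainty principle: Δp ≥ ℏ/(2Δx)
   Δp_min = (1.055e-34 J·s) / (2 × 8.590e-12 m)
   Δp_min = 6.138e-24 kg·m/s

2. This momentum uncertainty corresponds to kinetic energy:
   KE ≈ (Δp)²/(2m) = (6.138e-24)²/(2 × 1.673e-27 kg)
   KE = 1.126e-20 J = 70.302 meV

Tighter localization requires more energy.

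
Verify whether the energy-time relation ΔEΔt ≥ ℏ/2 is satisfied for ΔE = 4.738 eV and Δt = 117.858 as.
Yes, it satisfies the uncertainty relation.

Calculate the product ΔEΔt:
ΔE = 4.738 eV = 7.591e-19 J
ΔEΔt = (7.591e-19 J) × (1.179e-16 s)
ΔEΔt = 8.947e-35 J·s

Compare to the minimum allowed value ℏ/2:
ℏ/2 = 5.273e-35 J·s

Since ΔEΔt = 8.947e-35 J·s ≥ 5.273e-35 J·s = ℏ/2,
this satisfies the uncertainty relation.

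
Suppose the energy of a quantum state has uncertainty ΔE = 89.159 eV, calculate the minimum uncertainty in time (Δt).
3.691 as

Using the energy-time uncertainty principle:
ΔEΔt ≥ ℏ/2

The minimum uncertainty in time is:
Δt_min = ℏ/(2ΔE)
Δt_min = (1.055e-34 J·s) / (2 × 1.428e-17 J)
Δt_min = 3.691e-18 s = 3.691 as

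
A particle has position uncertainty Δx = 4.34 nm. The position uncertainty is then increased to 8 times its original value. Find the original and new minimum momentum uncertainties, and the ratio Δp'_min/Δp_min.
Original Δp_min = 1.215 × 10^-26 kg·m/s; new Δp'_min = 1.519 × 10^-27 kg·m/s; ratio Δp'_min/Δp_min = 1/8.

From the uncertainty principle ΔxΔp ≥ ℏ/2, the minimum momentum uncertainty is Δp_min = ℏ/(2Δx).

Original (Δx = 4.34 nm = 4.340e-09 m):
Δp_min = (1.055e-34 J·s)/(2 × 4.340e-09 m) = 1.215e-26 kg·m/s

When Δx → 8Δx:
Δp'_min = ℏ/(2 × 8Δx) = (1/8) × ℏ/(2Δx) = (1/8) × Δp_min
Δp'_min = 1/8 × 1.215e-26 kg·m/s = 1.519e-27 kg·m/s

Since Δp_min ∝ 1/Δx, when Δx is increased to 8 times its original value, Δp_min decreases to 1/8 of its original value.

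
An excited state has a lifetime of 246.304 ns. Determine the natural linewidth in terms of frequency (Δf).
323.086 kHz

Using the energy-time uncertainty principle and E = hf:
ΔEΔt ≥ ℏ/2
hΔf·Δt ≥ ℏ/2

The minimum frequency uncertainty is:
Δf = ℏ/(2hτ) = 1/(4πτ)
Δf = 1/(4π × 2.463e-07 s)
Δf = 3.231e+05 Hz = 323.086 kHz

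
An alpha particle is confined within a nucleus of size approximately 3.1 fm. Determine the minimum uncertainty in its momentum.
1.701 × 10^-20 kg·m/s

Using the Heisenberg uncertainty principle:
ΔxΔp ≥ ℏ/2

With Δx ≈ L = 3.100e-15 m (the confinement size):
Δp_min = ℏ/(2Δx)
Δp_min = (1.055e-34 J·s) / (2 × 3.100e-15 m)
Δp_min = 1.701e-20 kg·m/s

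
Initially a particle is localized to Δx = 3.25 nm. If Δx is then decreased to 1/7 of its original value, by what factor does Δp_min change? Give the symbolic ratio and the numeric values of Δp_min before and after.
Original Δp_min = 1.622 × 10^-26 kg·m/s; new Δp'_min = 1.136 × 10^-25 kg·m/s; ratio Δp'_min/Δp_min = 7.

From the uncertainty principle ΔxΔp ≥ ℏ/2, the minimum momentum uncertainty is Δp_min = ℏ/(2Δx).

Original (Δx = 3.25 nm = 3.250e-09 m):
Δp_min = (1.055e-34 J·s)/(2 × 3.250e-09 m) = 1.622e-26 kg·m/s

When Δx → (1/7)Δx:
Δp'_min = ℏ/(2 × (1/7)Δx) = 7 × ℏ/(2Δx) = 7 × Δp_min
Δp'_min = 7 × 1.622e-26 kg·m/s = 1.136e-25 kg·m/s

Since Δp_min ∝ 1/Δx, when Δx is decreased to 1/7 of its original value, Δp_min increases to 7 times its original value.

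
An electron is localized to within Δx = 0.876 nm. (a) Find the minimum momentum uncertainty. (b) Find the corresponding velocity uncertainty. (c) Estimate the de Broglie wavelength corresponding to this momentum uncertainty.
(a) Δp_min = 6.019 × 10^-26 kg·m/s
(b) Δv_min = 66.077 km/s
(c) λ_dB = 11.008 nm

Step-by-step:

(a) From the uncertainty principle:
Δp_min = ℏ/(2Δx) = (1.055e-34 J·s)/(2 × 8.760e-10 m) = 6.019e-26 kg·m/s

(b) The velocity uncertainty:
Δv = Δp/m = (6.019e-26 kg·m/s)/(9.109e-31 kg) = 6.608e+04 m/s = 66.077 km/s

(c) The de Broglie wavelength for this momentum:
λ = h/p = (6.626e-34 J·s)/(6.019e-26 kg·m/s) = 1.101e-08 m = 11.008 nm

Note: The de Broglie wavelength is comparable to the localization size, as expected from wave-particle duality.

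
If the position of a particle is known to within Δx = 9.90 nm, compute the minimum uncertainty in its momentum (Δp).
5.326 × 10^-27 kg·m/s

Using the Heisenberg uncertainty principle:
ΔxΔp ≥ ℏ/2

The minimum uncertainty in momentum is:
Δp_min = ℏ/(2Δx)
Δp_min = (1.055e-34 J·s) / (2 × 9.900e-09 m)
Δp_min = 5.326e-27 kg·m/s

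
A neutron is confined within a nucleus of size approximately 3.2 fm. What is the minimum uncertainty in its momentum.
1.648 × 10^-20 kg·m/s

Using the Heisenberg uncertainty principle:
ΔxΔp ≥ ℏ/2

With Δx ≈ L = 3.200e-15 m (the confinement size):
Δp_min = ℏ/(2Δx)
Δp_min = (1.055e-34 J·s) / (2 × 3.200e-15 m)
Δp_min = 1.648e-20 kg·m/s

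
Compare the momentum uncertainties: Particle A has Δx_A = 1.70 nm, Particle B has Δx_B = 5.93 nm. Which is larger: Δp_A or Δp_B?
Particle A has the larger minimum momentum uncertainty, by a factor of 3.49.

For each particle, the minimum momentum uncertainty is Δp_min = ℏ/(2Δx):

Particle A: Δp_A = ℏ/(2×1.700e-09 m) = 3.102e-26 kg·m/s
Particle B: Δp_B = ℏ/(2×5.930e-09 m) = 8.892e-27 kg·m/s

Ratio: Δp_A/Δp_B = 3.49

Since Δp_min ∝ 1/Δx, the particle with smaller position uncertainty (A) has larger momentum uncertainty.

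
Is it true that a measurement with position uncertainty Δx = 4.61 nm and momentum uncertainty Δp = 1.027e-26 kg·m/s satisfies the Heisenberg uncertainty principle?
No, it violates the uncertainty principle (impossible measurement).

Calculate the product ΔxΔp:
ΔxΔp = (4.610e-09 m) × (1.027e-26 kg·m/s)
ΔxΔp = 4.734e-35 J·s

Compare to the minimum allowed value ℏ/2:
ℏ/2 = 5.273e-35 J·s

Since ΔxΔp = 4.734e-35 J·s < 5.273e-35 J·s = ℏ/2,
the measurement violates the uncertainty principle.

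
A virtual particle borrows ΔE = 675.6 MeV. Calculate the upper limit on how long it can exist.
4.871 × 10^-25 s

Using the energy-time uncertainty principle:
ΔEΔt ≥ ℏ/2

For a virtual particle borrowing energy ΔE, the maximum lifetime is:
Δt_max = ℏ/(2ΔE)

Converting energy:
ΔE = 675.6 MeV = 1.082e-10 J

Δt_max = (1.055e-34 J·s) / (2 × 1.082e-10 J)
Δt_max = 4.871e-25 s = 4.871 × 10^-25 s

Virtual particles with higher borrowed energy exist for shorter times.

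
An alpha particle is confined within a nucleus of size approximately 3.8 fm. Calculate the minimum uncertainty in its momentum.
1.388 × 10^-20 kg·m/s

Using the Heisenberg uncertainty principle:
ΔxΔp ≥ ℏ/2

With Δx ≈ L = 3.800e-15 m (the confinement size):
Δp_min = ℏ/(2Δx)
Δp_min = (1.055e-34 J·s) / (2 × 3.800e-15 m)
Δp_min = 1.388e-20 kg·m/s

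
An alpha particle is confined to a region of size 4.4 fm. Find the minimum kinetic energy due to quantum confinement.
67.449 keV

Using the uncertainty principle:

1. Position uncertainty: Δx ≈ 4.400e-15 m
2. Minimum momentum uncertainty: Δp = ℏ/(2Δx) = 1.198e-20 kg·m/s
3. Minimum kinetic energy:
   KE = (Δp)²/(2m) = (1.198e-20)²/(2 × 6.645e-27 kg)
   KE = 1.081e-14 J = 67.449 keV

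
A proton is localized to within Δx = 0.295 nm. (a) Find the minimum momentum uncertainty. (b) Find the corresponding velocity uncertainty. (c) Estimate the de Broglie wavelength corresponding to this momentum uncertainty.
(a) Δp_min = 1.787 × 10^-25 kg·m/s
(b) Δv_min = 106.863 m/s
(c) λ_dB = 3.707 nm

Step-by-step:

(a) From the uncertainty principle:
Δp_min = ℏ/(2Δx) = (1.055e-34 J·s)/(2 × 2.950e-10 m) = 1.787e-25 kg·m/s

(b) The velocity uncertainty:
Δv = Δp/m = (1.787e-25 kg·m/s)/(1.673e-27 kg) = 1.069e+02 m/s = 106.863 m/s

(c) The de Broglie wavelength for this momentum:
λ = h/p = (6.626e-34 J·s)/(1.787e-25 kg·m/s) = 3.707e-09 m = 3.707 nm

Note: The de Broglie wavelength is comparable to the localization size, as expected from wave-particle duality.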